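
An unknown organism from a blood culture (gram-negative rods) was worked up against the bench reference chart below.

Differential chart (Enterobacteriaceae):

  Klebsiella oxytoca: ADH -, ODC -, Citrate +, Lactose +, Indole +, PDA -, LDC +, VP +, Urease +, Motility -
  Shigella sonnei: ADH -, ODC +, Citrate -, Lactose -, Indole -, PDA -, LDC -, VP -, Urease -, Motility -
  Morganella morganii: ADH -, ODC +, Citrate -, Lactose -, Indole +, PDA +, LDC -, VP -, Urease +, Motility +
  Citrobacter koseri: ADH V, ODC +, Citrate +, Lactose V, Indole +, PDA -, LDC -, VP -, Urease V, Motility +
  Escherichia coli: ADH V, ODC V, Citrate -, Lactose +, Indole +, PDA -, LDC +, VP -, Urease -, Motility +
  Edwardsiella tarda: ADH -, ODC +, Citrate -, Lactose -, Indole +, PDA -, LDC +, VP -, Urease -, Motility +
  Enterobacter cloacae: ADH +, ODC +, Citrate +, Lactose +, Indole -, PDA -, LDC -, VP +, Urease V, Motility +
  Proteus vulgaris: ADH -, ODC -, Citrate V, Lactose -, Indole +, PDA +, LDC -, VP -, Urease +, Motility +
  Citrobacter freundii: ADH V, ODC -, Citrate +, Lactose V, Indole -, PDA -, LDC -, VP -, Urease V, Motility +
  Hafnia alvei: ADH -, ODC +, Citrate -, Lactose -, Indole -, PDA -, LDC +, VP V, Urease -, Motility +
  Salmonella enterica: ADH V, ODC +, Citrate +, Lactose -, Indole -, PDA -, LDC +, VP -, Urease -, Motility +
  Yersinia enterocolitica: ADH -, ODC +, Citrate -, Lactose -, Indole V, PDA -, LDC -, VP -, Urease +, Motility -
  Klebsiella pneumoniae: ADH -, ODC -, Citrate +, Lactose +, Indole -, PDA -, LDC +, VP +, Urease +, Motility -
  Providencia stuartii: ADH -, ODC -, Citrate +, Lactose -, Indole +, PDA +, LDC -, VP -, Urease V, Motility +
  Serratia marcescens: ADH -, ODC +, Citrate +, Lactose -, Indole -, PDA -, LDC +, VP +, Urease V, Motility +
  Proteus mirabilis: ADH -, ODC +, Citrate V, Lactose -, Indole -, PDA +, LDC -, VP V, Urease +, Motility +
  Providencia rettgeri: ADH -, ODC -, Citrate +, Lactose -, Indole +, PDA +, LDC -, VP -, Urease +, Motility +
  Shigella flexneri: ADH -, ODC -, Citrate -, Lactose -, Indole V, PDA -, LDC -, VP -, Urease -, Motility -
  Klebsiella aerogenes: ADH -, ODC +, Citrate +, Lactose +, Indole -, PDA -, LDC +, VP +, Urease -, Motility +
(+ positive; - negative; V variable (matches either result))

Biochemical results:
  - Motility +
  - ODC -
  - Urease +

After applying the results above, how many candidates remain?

Urease +: excludes 7 organisms — 12 left.
ODC -: excludes 6 organisms — 6 left.
Motility +: excludes Klebsiella oxytoca, Klebsiella pneumoniae — 4 left.
Still consistent: Citrobacter freundii, Proteus vulgaris, Providencia rettgeri, Providencia stuartii.

4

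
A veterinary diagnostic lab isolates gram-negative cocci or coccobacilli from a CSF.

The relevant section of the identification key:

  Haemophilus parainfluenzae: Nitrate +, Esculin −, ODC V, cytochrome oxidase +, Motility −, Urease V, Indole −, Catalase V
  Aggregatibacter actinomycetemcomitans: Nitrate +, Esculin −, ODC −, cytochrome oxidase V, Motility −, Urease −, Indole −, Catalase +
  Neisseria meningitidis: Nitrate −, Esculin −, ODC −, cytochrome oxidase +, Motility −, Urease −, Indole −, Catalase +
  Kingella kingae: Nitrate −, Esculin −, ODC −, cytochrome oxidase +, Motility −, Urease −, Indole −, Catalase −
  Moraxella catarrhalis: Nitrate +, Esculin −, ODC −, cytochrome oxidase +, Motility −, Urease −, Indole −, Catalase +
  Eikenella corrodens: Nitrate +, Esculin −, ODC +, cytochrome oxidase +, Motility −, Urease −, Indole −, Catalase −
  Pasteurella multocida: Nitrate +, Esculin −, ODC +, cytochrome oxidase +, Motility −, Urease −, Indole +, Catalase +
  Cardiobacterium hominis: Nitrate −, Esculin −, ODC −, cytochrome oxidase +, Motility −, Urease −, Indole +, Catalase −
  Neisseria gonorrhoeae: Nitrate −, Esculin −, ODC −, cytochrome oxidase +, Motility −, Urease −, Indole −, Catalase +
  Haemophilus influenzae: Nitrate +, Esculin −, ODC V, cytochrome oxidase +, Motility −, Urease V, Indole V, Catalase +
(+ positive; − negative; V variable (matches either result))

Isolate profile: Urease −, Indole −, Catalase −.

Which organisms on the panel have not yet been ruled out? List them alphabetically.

Eikenella corrodens, Haemophilus parainfluenzae, Kingella kingae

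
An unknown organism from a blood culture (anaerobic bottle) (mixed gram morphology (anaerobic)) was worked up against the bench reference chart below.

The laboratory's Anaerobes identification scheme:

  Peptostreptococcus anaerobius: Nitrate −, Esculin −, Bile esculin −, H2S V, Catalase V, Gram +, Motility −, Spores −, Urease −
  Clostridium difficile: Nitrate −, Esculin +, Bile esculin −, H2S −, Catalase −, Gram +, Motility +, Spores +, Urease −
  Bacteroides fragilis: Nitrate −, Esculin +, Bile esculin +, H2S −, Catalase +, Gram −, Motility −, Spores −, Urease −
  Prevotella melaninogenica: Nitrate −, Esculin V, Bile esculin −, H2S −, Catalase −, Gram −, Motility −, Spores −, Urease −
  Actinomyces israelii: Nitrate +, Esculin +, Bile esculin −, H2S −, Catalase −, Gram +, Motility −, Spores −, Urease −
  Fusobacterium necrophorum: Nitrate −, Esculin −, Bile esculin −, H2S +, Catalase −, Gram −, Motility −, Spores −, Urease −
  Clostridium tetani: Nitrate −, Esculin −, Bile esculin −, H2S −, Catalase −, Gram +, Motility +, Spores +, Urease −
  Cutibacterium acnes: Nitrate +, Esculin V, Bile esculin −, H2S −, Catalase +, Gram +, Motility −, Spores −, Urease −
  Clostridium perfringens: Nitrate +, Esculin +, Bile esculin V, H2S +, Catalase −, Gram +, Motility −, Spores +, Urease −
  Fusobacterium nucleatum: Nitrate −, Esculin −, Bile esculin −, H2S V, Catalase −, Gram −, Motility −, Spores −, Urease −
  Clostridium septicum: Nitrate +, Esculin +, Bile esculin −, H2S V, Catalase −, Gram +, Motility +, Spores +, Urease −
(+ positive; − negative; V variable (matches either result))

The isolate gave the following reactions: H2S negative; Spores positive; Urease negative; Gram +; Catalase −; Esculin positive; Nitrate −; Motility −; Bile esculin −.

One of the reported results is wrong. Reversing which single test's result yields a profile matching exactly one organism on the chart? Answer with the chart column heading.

As reported, no row in the chart matches all 9 reactions.
Reversing Spores → still no organism matches.
Reversing Nitrate → still no organism matches.
Reversing Esculin → still no organism matches.
Reversing Bile esculin → still no organism matches.
Reversing H2S → still no organism matches.
Reversing Motility (to +) → unique match: Clostridium difficile.
Reversing Urease → still no organism matches.
Reversing Gram → still no organism matches.
Reversing Catalase → still no organism matches.

Motility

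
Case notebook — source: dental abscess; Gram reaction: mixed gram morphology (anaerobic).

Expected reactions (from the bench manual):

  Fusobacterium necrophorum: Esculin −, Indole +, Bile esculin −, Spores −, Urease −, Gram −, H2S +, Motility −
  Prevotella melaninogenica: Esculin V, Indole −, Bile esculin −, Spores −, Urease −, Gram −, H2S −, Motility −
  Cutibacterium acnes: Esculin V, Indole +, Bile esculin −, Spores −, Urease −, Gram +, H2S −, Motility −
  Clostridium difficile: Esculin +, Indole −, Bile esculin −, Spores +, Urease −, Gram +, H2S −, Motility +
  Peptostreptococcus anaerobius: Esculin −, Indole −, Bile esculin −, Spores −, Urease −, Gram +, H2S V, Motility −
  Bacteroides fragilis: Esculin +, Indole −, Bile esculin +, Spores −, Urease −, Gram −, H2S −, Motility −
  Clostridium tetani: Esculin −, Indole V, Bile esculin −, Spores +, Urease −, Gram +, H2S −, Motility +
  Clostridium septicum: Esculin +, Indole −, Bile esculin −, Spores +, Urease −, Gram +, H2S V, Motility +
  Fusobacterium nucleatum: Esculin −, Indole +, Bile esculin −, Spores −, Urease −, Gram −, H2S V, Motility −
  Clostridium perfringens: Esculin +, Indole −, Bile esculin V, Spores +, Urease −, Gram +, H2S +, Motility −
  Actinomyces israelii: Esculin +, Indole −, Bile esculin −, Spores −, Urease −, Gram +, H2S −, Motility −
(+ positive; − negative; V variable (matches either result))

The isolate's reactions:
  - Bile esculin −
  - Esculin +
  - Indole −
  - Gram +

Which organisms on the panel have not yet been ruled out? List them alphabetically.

Gram +: excludes Fusobacterium necrophorum, Prevotella melaninogenica, Bacteroides fragilis, Fusobacterium nucleatum — 7 left.
Indole −: excludes Cutibacterium acnes — 6 left.
Bile esculin −: all 6 remaining candidates are consistent.
Esculin +: excludes Peptostreptococcus anaerobius, Clostridium tetani — 4 left.

Actinomyces israelii, Clostridium difficile, Clostridium perfringens, Clostridium septicum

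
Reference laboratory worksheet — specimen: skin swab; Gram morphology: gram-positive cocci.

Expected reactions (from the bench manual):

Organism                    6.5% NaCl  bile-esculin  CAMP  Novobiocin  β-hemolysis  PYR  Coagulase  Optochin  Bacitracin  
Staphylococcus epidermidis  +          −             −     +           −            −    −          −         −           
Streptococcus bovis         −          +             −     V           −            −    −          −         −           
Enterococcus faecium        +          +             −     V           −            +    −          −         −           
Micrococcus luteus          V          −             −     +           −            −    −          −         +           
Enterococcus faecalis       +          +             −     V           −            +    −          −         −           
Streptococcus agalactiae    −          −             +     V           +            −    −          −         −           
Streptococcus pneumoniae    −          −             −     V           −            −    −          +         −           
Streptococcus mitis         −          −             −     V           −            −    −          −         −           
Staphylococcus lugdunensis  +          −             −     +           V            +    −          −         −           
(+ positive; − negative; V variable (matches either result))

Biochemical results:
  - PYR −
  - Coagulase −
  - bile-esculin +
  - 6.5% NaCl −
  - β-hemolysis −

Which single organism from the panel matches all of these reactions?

bile-esculin +: excludes 6 organisms — 3 left.
6.5% NaCl −: excludes Enterococcus faecium, Enterococcus faecalis — 1 left.
Coagulase −: the one remaining candidate is consistent.
PYR −: the one remaining candidate is consistent.
β-hemolysis −: the one remaining candidate is consistent.

Streptococcus bovis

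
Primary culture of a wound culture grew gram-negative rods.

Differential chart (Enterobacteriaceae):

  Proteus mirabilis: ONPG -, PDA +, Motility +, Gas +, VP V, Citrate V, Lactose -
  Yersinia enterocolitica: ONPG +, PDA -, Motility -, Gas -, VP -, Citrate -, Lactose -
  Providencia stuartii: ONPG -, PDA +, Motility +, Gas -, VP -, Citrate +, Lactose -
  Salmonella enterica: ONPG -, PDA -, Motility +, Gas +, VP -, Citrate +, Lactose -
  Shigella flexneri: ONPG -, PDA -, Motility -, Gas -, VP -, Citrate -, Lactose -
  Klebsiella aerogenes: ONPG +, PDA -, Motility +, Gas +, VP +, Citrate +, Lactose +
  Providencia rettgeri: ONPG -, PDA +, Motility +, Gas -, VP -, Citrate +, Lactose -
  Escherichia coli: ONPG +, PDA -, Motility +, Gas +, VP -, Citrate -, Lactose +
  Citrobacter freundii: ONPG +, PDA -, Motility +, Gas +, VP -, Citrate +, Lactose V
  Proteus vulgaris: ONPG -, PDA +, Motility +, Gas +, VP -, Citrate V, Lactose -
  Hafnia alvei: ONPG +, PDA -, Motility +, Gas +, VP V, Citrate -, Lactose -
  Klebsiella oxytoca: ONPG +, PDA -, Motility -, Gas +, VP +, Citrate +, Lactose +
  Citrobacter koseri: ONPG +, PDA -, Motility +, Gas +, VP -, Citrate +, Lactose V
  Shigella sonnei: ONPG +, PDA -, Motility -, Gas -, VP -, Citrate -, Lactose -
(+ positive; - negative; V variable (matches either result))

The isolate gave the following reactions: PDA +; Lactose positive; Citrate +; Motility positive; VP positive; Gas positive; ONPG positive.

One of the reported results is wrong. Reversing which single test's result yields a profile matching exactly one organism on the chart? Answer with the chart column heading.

PDA

As reported, no row in the chart matches all 7 reactions.
Reversing VP → still no organism matches.
Reversing ONPG → still no organism matches.
Reversing Gas → still no organism matches.
Reversing Citrate → still no organism matches.
Reversing Motility → still no organism matches.
Reversing PDA (to -) → unique match: Klebsiella aerogenes.
Reversing Lactose → still no organism matches.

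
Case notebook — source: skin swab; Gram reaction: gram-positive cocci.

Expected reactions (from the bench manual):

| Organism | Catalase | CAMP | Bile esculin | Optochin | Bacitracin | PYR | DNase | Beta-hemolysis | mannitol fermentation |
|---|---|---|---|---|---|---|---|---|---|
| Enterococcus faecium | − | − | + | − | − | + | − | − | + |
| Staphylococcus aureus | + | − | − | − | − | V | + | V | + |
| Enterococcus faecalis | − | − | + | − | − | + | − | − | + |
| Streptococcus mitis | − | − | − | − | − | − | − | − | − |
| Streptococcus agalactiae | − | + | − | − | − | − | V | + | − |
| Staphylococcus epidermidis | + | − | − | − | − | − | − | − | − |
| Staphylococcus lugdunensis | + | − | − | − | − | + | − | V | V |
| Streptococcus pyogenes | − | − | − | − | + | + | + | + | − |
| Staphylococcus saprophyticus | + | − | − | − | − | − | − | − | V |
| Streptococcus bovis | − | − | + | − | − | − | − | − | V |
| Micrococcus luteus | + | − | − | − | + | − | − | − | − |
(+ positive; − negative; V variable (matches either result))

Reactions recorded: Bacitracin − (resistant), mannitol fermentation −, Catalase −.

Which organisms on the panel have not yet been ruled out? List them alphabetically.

Catalase −: excludes 5 organisms — 6 left.
Bacitracin −: excludes Streptococcus pyogenes — 5 left.
mannitol fermentation −: excludes Enterococcus faecium, Enterococcus faecalis — 3 left.

Streptococcus agalactiae, Streptococcus bovis, Streptococcus mitis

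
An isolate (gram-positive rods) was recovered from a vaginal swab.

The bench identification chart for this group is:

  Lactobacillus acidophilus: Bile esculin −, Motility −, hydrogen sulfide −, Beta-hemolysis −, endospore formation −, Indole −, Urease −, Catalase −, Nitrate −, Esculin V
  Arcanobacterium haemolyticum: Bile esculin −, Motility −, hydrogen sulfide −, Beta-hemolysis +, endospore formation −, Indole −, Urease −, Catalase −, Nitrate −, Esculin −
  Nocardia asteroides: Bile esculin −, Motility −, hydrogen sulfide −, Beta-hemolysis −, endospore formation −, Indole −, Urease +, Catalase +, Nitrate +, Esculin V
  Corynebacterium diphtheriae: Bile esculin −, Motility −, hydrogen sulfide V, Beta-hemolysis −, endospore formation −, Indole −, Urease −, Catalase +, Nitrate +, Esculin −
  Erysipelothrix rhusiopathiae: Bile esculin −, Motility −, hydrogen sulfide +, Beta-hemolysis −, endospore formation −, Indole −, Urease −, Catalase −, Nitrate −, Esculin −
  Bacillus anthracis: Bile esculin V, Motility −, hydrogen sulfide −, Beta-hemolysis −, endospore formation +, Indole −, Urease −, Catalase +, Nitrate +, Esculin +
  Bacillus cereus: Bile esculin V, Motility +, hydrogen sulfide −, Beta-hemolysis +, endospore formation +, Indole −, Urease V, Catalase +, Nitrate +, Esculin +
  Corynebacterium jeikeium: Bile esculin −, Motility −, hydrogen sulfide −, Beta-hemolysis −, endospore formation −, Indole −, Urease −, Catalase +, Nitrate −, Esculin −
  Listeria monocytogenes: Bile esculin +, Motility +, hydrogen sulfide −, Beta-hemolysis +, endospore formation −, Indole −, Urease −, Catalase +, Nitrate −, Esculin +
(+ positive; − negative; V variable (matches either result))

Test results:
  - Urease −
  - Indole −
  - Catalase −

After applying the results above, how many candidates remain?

3

Catalase −: excludes 6 organisms — 3 left.
Urease −: all 3 remaining candidates are consistent.
Indole −: all 3 remaining candidates are consistent.
Still consistent: Arcanobacterium haemolyticum, Erysipelothrix rhusiopathiae, Lactobacillus acidophilus.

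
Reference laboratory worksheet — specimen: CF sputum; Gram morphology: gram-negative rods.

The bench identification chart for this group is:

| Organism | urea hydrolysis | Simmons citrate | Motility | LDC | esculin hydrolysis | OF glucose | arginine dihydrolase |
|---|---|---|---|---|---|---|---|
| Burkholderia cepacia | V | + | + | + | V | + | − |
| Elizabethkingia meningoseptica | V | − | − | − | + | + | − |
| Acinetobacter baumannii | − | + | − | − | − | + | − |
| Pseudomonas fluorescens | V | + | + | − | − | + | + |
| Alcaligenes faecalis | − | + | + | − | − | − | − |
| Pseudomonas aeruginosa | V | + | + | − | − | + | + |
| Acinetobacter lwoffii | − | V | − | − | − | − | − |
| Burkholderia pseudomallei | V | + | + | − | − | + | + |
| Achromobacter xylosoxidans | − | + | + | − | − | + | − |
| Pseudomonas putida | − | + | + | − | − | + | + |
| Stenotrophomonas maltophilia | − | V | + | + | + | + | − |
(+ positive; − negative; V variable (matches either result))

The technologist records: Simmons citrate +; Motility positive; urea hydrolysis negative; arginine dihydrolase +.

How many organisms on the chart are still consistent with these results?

4

Motility +: excludes Elizabethkingia meningoseptica, Acinetobacter baumannii, Acinetobacter lwoffii — 8 left.
Simmons citrate +: all 8 remaining candidates are consistent.
urea hydrolysis −: all 8 remaining candidates are consistent.
arginine dihydrolase +: excludes Burkholderia cepacia, Alcaligenes faecalis, Achromobacter xylosoxidans, Stenotrophomonas maltophilia — 4 left.
Still consistent: Burkholderia pseudomallei, Pseudomonas aeruginosa, Pseudomonas fluorescens, Pseudomonas putida.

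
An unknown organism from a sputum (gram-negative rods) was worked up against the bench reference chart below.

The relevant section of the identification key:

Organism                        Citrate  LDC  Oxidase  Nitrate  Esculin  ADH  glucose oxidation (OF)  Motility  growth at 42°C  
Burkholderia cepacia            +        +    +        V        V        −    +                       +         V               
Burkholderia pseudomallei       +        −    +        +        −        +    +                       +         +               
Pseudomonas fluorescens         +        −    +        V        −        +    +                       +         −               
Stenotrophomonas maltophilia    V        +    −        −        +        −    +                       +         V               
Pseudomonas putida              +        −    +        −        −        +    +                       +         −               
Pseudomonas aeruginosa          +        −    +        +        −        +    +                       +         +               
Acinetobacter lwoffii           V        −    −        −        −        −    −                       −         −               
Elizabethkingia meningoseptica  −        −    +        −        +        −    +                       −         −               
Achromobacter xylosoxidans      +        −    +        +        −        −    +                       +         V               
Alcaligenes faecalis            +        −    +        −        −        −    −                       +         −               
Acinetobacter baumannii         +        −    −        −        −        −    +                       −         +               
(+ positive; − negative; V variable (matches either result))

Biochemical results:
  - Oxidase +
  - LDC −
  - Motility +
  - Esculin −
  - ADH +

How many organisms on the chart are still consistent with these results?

4

Motility +: excludes Acinetobacter lwoffii, Elizabethkingia meningoseptica, Acinetobacter baumannii — 8 left.
Esculin −: excludes Stenotrophomonas maltophilia — 7 left.
Oxidase +: all 7 remaining candidates are consistent.
LDC −: excludes Burkholderia cepacia — 6 left.
ADH +: excludes Achromobacter xylosoxidans, Alcaligenes faecalis — 4 left.
Still consistent: Burkholderia pseudomallei, Pseudomonas aeruginosa, Pseudomonas fluorescens, Pseudomonas putida.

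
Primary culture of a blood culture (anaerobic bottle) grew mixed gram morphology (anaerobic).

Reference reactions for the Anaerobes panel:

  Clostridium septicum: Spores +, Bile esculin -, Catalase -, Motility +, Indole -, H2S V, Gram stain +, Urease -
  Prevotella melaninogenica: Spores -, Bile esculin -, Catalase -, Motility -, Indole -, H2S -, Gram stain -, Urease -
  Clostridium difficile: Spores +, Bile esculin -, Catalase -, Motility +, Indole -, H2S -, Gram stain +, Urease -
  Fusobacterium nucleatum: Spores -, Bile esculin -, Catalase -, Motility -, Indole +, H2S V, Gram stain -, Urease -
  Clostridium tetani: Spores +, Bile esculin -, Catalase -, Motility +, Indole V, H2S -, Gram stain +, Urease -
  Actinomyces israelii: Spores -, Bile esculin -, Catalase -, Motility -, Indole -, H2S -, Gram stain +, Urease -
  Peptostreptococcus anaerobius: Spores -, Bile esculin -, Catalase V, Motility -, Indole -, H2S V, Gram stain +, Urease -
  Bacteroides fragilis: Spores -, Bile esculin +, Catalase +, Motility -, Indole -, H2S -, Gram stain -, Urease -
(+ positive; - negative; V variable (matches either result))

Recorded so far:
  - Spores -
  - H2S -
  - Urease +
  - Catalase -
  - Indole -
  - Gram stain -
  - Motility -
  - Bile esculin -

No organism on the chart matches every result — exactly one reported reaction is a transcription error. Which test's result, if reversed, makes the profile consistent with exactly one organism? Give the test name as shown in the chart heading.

Urease

As reported, no row in the chart matches all 8 reactions.
Reversing Urease (to -) → unique match: Prevotella melaninogenica.
Reversing Bile esculin → still no organism matches.
Reversing Indole → still no organism matches.
Reversing Motility → still no organism matches.
Reversing H2S → still no organism matches.
Reversing Spores → still no organism matches.
Reversing Catalase → still no organism matches.
Reversing Gram stain → still no organism matches.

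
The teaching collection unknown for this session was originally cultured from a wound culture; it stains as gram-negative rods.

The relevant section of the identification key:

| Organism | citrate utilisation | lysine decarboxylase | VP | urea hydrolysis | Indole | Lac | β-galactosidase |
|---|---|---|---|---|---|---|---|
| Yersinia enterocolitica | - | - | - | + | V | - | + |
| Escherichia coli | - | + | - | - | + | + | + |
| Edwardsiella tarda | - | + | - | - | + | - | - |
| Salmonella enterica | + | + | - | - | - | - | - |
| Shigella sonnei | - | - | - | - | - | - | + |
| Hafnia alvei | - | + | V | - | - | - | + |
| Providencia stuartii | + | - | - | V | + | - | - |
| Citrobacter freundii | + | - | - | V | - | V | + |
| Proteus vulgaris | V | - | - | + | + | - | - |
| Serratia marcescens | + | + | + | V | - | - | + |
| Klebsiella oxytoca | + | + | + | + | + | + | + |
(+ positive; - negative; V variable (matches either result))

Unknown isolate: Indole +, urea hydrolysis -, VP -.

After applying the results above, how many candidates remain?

3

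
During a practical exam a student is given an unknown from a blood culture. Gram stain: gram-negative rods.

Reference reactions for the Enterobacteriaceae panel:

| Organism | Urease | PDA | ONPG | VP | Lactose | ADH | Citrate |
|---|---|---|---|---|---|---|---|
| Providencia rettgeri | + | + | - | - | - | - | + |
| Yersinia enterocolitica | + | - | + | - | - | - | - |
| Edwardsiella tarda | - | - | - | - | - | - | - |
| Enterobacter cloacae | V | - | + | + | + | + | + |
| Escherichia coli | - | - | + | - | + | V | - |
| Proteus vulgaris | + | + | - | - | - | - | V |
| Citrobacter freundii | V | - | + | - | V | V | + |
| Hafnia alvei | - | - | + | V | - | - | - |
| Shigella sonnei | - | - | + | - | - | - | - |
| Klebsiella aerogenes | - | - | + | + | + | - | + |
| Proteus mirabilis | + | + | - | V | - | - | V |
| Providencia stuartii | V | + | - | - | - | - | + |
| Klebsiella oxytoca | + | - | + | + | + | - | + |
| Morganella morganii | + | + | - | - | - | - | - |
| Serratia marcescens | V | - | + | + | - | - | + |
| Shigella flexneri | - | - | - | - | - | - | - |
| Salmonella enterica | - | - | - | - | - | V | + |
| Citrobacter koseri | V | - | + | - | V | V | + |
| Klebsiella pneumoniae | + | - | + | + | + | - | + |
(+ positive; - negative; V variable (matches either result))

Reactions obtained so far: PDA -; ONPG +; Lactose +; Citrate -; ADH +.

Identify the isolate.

Escherichia coli

PDA -: excludes 5 organisms — 14 left.
Lactose +: excludes 7 organisms — 7 left.
Citrate -: excludes 6 organisms — 1 left.
ONPG +: the one remaining candidate is consistent.
ADH +: the one remaining candidate is consistent.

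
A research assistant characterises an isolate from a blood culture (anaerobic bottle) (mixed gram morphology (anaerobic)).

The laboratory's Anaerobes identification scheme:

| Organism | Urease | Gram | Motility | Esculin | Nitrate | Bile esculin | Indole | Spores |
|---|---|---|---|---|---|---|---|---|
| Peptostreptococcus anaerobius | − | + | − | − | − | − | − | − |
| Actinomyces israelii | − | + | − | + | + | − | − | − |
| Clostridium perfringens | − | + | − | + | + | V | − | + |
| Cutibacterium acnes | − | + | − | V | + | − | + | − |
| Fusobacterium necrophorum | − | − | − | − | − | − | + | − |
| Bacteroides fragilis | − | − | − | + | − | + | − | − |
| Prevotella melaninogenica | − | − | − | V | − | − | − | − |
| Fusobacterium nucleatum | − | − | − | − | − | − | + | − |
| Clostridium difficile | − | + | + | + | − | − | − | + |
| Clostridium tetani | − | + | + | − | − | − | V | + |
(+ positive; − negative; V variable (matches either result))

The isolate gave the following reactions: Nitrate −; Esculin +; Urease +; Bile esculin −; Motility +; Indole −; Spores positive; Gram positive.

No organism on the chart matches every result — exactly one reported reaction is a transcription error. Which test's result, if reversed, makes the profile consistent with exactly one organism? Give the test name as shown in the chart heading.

As reported, no row in the chart matches all 8 reactions.
Reversing Gram → still no organism matches.
Reversing Urease (to −) → unique match: Clostridium difficile.
Reversing Nitrate → still no organism matches.
Reversing Bile esculin → still no organism matches.
Reversing Spores → still no organism matches.
Reversing Motility → still no organism matches.
Reversing Esculin → still no organism matches.
Reversing Indole → still no organism matches.

Urease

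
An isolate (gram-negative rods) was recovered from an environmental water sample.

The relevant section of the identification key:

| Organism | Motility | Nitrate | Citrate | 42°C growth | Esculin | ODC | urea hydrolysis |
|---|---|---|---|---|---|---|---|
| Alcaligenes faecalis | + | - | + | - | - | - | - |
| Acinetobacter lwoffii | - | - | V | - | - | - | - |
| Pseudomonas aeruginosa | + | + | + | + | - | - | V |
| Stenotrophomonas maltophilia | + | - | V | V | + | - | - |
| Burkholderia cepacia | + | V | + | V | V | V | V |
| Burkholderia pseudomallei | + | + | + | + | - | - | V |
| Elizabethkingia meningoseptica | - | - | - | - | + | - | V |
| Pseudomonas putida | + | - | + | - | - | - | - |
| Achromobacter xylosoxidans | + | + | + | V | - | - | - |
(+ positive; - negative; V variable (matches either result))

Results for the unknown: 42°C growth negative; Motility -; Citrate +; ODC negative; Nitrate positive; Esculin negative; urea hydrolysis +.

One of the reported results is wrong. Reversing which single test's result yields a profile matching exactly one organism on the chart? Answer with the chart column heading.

As reported, no row in the chart matches all 7 reactions.
Reversing Esculin → still no organism matches.
Reversing urea hydrolysis → still no organism matches.
Reversing Motility (to +) → unique match: Burkholderia cepacia.
Reversing Nitrate → still no organism matches.
Reversing 42°C growth → still no organism matches.
Reversing Citrate → still no organism matches.
Reversing ODC → still no organism matches.

Motility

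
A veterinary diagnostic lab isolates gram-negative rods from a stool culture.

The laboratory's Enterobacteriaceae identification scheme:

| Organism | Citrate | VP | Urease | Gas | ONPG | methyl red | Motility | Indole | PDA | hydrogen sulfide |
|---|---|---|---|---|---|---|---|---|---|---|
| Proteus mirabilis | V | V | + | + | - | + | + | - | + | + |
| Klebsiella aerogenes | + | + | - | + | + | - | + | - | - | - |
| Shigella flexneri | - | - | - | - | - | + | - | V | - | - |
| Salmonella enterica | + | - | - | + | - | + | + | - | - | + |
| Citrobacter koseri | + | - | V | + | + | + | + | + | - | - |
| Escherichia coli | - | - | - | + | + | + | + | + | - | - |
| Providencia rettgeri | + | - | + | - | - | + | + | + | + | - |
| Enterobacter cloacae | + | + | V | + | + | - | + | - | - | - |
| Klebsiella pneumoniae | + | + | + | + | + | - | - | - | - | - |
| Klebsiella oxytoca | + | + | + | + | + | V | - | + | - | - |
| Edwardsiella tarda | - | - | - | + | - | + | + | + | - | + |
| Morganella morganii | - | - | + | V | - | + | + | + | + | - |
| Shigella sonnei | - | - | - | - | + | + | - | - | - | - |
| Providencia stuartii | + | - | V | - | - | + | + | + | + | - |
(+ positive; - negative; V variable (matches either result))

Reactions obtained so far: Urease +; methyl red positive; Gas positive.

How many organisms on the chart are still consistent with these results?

4

Urease +: excludes 6 organisms — 8 left.
Gas +: excludes Providencia rettgeri, Providencia stuartii — 6 left.
methyl red +: excludes Enterobacter cloacae, Klebsiella pneumoniae — 4 left.
Still consistent: Citrobacter koseri, Klebsiella oxytoca, Morganella morganii, Proteus mirabilis.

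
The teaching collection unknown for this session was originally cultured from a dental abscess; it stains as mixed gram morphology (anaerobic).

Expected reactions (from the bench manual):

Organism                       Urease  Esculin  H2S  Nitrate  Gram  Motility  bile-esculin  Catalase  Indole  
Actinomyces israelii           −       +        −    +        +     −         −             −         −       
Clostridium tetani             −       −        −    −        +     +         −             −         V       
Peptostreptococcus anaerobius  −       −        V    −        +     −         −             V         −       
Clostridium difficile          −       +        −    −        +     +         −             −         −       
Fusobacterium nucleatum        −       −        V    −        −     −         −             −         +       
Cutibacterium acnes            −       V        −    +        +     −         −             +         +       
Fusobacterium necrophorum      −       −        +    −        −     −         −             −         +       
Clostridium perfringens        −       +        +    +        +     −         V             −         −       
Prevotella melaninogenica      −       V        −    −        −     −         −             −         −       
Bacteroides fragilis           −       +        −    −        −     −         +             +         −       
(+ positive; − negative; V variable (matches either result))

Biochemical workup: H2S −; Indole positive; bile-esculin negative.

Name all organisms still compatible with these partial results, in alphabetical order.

Indole +: excludes 6 organisms — 4 left.
H2S −: excludes Fusobacterium necrophorum — 3 left.
bile-esculin −: all 3 remaining candidates are consistent.

Clostridium tetani, Cutibacterium acnes, Fusobacterium nucleatum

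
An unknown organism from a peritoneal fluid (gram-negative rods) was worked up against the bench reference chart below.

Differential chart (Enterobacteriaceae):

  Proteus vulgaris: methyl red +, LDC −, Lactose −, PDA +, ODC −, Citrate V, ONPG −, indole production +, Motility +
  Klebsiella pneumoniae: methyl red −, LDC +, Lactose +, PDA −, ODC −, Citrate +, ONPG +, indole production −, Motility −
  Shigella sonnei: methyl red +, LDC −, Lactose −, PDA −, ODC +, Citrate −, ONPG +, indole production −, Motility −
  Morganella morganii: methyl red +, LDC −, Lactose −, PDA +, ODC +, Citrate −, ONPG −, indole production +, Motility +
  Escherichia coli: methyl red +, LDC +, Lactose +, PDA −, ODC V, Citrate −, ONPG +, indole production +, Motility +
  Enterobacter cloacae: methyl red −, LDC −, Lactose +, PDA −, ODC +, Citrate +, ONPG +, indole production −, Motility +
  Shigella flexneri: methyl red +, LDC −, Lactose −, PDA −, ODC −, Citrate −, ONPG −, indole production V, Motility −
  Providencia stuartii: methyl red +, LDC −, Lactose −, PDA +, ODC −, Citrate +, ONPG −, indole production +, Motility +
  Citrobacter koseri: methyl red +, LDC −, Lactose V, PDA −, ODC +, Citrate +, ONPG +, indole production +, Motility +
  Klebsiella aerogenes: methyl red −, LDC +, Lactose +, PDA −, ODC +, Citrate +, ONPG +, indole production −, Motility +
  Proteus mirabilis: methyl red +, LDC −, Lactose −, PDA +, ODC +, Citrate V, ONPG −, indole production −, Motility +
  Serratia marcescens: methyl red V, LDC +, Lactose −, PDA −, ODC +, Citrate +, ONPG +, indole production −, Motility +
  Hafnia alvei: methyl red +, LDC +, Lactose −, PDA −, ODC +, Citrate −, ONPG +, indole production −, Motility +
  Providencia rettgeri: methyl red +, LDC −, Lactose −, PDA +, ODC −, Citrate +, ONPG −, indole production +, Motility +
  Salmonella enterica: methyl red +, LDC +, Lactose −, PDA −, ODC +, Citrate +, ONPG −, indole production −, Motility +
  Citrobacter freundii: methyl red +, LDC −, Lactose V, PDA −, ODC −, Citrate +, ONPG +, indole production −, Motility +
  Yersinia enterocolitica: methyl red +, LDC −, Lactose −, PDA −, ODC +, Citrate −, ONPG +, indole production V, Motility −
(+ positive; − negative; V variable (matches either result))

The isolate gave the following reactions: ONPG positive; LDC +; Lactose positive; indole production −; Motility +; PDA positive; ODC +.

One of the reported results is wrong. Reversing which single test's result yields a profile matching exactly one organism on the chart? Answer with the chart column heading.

PDA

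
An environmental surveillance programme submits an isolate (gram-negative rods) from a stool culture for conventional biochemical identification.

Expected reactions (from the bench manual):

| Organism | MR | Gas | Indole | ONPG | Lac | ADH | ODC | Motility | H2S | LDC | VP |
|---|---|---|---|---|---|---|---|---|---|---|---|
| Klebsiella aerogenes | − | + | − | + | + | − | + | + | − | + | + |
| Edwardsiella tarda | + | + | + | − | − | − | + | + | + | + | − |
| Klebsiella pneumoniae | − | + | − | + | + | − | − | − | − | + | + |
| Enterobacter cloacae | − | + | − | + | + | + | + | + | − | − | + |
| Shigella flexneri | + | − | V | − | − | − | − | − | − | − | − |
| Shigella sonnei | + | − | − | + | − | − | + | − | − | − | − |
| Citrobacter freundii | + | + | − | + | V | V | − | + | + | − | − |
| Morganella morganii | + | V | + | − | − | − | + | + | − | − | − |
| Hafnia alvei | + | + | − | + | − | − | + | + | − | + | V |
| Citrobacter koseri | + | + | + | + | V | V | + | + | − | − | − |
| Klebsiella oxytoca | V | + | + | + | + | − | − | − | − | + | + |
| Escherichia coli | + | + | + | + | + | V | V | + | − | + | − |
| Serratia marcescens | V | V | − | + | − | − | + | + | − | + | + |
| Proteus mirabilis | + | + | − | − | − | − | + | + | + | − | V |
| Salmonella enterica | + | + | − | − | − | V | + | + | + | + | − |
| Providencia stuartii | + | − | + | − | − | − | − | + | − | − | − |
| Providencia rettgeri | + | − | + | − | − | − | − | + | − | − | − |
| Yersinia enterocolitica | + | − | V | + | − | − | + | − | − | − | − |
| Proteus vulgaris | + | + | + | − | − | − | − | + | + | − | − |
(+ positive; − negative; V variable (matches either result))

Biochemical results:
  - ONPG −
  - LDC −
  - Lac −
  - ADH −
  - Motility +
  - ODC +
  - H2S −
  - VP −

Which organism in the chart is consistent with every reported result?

Morganella morganii

Lac −: excludes 5 organisms — 14 left.
VP −: excludes Serratia marcescens — 13 left.
H2S −: excludes 5 organisms — 8 left.
Motility +: excludes Shigella flexneri, Shigella sonnei, Yersinia enterocolitica — 5 left.
ONPG −: excludes Hafnia alvei, Citrobacter koseri — 3 left.
ADH −: all 3 remaining candidates are consistent.
ODC +: excludes Providencia stuartii, Providencia rettgeri — 1 left.
LDC −: the one remaining candidate is consistent.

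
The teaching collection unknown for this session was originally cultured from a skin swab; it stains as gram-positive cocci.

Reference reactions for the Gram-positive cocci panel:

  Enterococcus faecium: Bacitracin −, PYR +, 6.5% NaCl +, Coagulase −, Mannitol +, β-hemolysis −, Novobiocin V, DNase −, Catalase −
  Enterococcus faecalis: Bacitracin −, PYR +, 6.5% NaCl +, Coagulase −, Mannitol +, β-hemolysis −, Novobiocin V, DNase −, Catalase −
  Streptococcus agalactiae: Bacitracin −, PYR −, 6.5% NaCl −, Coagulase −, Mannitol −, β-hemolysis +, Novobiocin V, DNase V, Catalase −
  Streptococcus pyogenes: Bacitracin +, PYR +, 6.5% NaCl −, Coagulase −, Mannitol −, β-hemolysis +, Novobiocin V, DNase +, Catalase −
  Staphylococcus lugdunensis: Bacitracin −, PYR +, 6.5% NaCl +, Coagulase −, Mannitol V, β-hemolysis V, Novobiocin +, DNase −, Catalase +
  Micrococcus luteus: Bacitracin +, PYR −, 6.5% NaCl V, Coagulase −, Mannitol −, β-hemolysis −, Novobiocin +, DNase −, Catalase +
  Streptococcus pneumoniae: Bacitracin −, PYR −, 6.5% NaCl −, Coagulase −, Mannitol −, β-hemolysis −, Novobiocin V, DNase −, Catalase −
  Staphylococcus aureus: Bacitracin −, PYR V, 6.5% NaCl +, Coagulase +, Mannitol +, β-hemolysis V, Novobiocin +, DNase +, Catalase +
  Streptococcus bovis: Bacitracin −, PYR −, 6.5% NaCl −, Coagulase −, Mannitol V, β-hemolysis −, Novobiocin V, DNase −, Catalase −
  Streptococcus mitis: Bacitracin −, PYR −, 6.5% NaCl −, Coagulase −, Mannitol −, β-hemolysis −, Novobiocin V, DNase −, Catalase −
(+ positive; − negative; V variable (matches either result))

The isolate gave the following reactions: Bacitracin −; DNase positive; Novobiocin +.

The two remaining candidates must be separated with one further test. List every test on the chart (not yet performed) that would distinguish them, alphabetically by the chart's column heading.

DNase +: excludes 7 organisms — 3 left.
Bacitracin −: excludes Streptococcus pyogenes — 2 left.
Novobiocin +: all 2 remaining candidates are consistent.
Two candidates remain: Staphylococcus aureus and Streptococcus agalactiae.
  PYR: V vs − — variable for at least one, does not separate.
  6.5% NaCl: Staphylococcus aureus +, Streptococcus agalactiae − — discriminates.
  Coagulase: Staphylococcus aureus +, Streptococcus agalactiae − — discriminates.
  Mannitol: Staphylococcus aureus +, Streptococcus agalactiae − — discriminates.
  β-hemolysis: V vs + — variable for at least one, does not separate.
  Catalase: Staphylococcus aureus +, Streptococcus agalactiae − — discriminates.

6.5% NaCl, Catalase, Coagulase, Mannitol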